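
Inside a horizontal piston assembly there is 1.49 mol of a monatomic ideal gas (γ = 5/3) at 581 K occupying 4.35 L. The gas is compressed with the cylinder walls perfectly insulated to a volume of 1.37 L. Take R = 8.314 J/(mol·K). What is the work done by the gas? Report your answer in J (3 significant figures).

W ≈ -12500 J

Adiabatic: TV^(γ−1) = const with γ = 5/3.
T₂ = T₁ (V₁/V₂)^(γ−1) = 581 × (4.35/1.37)^0.667 = 581 × 2.16 = 1255 K.
W_by = nCᵥ(T₁ − T₂) = (1.49)(12.47)(581 − 1255) = -12527 J.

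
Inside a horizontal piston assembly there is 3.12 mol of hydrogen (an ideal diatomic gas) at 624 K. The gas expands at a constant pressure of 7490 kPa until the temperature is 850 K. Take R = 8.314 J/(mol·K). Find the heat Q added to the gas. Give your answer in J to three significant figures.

Isobaric: W = nRΔT = (3.12)(8.314)(226) = 5862 J.
ΔU = nCᵥΔT with Cᵥ = 5R/2: ΔU = (3.12)(20.79)(226) = 14656 J.
Q = ΔU + W = 14656 + 5862 = 20518 J.

Q ≈ 20500 J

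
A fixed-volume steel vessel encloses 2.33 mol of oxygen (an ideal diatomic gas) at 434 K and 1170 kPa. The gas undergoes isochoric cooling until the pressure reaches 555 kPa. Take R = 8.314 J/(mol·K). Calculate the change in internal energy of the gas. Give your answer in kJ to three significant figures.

ΔU ≈ -11.0 kJ

Constant volume ⇒ W = 0, so Q = ΔU = nCᵥΔT with Cᵥ = 5R/2 = 20.79 J/(mol·K).
At constant V, T₂/T₁ = P₂/P₁ ⇒ ΔT = T₁(P₂/P₁ − 1) = 434·(555/1170 − 1) = -228.1 K.
ΔU = (2.33)(20.79)(-228.1) = -11048 J.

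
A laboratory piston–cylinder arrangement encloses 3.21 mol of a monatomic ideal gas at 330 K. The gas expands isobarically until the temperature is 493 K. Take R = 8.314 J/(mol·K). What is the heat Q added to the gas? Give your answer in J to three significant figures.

Isobaric: W = nRΔT = (3.21)(8.314)(163) = 4350 J.
ΔU = nCᵥΔT with Cᵥ = 3R/2: ΔU = (3.21)(12.47)(163) = 6525 J.
Q = ΔU + W = 6525 + 4350 = 10875 J.

Q ≈ 10900 J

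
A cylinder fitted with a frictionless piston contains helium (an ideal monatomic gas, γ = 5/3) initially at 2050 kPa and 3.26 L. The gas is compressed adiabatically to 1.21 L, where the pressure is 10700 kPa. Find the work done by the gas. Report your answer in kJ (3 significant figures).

Adiabatic: W = (P₁V₁ − P₂V₂)/(γ − 1) with γ = 5/3.
P₁V₁ = 6683 J, P₂V₂ = 12947 J.
W = (6683 − 12947) / 0.6667 = -9396 J.

W ≈ -9.40 kJ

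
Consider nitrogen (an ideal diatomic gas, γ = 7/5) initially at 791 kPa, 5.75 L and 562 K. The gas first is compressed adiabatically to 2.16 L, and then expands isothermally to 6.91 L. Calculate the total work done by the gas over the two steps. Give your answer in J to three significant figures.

W_total ≈ 2370 J

Step 1 (adiabatic): W = (P₁V₁ − P₂V₂)/(γ−1) = (4548 − 6729)/0.4 = -5451 J.
After step 1: P = 3115 kPa, V = 2.16 L, T = 831.4 K.
Step 2 (isothermal): W = P₁V₁ ln(V₂/V₁) = (6729) ln(6.91/2.16) = 7825 J.
W_total = -5451 + 7825 = 2373 J.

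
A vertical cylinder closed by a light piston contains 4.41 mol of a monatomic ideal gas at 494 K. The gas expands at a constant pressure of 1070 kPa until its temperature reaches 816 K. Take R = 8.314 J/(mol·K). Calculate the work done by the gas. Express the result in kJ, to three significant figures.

Isobaric: W = P ΔV = nR ΔT.
W = (4.41)(8.314)(816 − 494) = 11806 J.

W ≈ 11.8 kJ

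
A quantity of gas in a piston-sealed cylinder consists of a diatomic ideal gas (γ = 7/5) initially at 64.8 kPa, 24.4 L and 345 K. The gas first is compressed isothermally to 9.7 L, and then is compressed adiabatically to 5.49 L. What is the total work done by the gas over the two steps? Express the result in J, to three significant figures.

Step 1 (isothermal): W = P₁V₁ ln(V₂/V₁) = (1581) ln(9.7/24.4) = -1459 J.
After step 1: P = 163 kPa, V = 9.7 L, T = 345 K.
Step 2 (adiabatic): W = (P₁V₁ − P₂V₂)/(γ−1) = (1581 − 1985)/0.4 = -1011 J.
W_total = -1459 − 1011 = -2469 J.

W_total ≈ -2470 J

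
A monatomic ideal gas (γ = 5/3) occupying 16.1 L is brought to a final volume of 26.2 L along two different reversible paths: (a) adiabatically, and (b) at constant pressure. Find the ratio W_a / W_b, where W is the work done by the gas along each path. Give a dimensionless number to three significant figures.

Path (a) adiabatic: W = P₁V₁(1 − (V₁/V₂)^(γ−1))/(γ−1) → W_a/(P₁V₁) = 0.4158.
Path (b) isobaric: W = P₁(V₂ − V₁) → W_b/(P₁V₁) = 0.6273.
W_a / W_b = 0.4158 / 0.6273 = 0.6628.

W_a / W_b ≈ 0.663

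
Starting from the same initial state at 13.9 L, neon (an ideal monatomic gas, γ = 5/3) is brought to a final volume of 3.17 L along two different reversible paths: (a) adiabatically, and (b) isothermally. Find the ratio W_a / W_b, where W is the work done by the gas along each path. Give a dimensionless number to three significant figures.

W_a / W_b ≈ 1.70

Path (a) adiabatic: W = P₁V₁(1 − (V₁/V₂)^(γ−1))/(γ−1) → W_a/(P₁V₁) = -2.518.
Path (b) isothermal: W = P₁V₁ ln(V₂/V₁) → W_b/(P₁V₁) = -1.478.
W_a / W_b = -2.518 / -1.478 = 1.704.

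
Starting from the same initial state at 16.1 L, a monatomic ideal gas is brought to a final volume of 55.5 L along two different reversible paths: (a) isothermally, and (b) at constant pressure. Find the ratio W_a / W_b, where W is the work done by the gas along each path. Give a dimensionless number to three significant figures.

Path (a) isothermal: W = P₁V₁ ln(V₂/V₁) → W_a/(P₁V₁) = 1.238.
Path (b) isobaric: W = P₁(V₂ − V₁) → W_b/(P₁V₁) = 2.447.
W_a / W_b = 1.238 / 2.447 = 0.5057.

W_a / W_b ≈ 0.506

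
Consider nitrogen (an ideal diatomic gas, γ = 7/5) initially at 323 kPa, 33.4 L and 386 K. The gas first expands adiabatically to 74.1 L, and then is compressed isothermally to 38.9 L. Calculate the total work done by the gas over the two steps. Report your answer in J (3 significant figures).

Step 1 (adiabatic): W = (P₁V₁ − P₂V₂)/(γ−1) = (10788 − 7844)/0.4 = 7361 J.
After step 1: P = 105.9 kPa, V = 74.1 L, T = 280.6 K.
Step 2 (isothermal): W = P₁V₁ ln(V₂/V₁) = (7844) ln(38.9/74.1) = -5055 J.
W_total = 7361 − 5055 = 2307 J.

W_total ≈ 2310 J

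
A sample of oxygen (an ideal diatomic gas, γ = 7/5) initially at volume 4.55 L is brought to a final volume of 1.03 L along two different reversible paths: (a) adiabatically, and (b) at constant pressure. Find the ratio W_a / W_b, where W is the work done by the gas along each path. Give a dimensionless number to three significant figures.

W_a / W_b ≈ 2.62

Path (a) adiabatic: W = P₁V₁(1 − (V₁/V₂)^(γ−1))/(γ−1) → W_a/(P₁V₁) = -2.029.
Path (b) isobaric: W = P₁(V₂ − V₁) → W_b/(P₁V₁) = -0.7736.
W_a / W_b = -2.029 / -0.7736 = 2.623.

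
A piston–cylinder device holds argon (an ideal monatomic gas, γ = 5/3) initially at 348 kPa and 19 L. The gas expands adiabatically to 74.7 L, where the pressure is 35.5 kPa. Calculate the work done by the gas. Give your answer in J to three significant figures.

Adiabatic: W = (P₁V₁ − P₂V₂)/(γ − 1) with γ = 5/3.
P₁V₁ = 6612 J, P₂V₂ = 2652 J.
W = (6612 − 2652) / 0.6667 = 5940 J.

W ≈ 5940 J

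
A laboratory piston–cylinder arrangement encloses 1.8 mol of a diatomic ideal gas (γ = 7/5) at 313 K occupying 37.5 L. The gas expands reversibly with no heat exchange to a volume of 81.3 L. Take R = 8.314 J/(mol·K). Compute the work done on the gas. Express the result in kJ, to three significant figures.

Adiabatic: TV^(γ−1) = const with γ = 7/5.
T₂ = T₁ (V₁/V₂)^(γ−1) = 313 × (37.5/81.3)^0.4 = 313 × 0.7338 = 229.7 K.
W_by = nCᵥ(T₁ − T₂) = (1.8)(20.79)(313 − 229.7) = 3117 J.
Work on gas = −W_by = -3117 J.

W ≈ -3.12 kJ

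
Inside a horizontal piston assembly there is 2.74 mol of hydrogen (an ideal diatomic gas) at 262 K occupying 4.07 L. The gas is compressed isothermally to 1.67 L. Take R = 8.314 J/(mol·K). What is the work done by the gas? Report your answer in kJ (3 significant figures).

W ≈ -5.32 kJ

Isothermal: W = nRT ln(V₂/V₁).
W = (2.74)(8.314)(262) × ln(1.67/4.07)
  = 5968 × -0.8908
W_by_gas = -5317 J.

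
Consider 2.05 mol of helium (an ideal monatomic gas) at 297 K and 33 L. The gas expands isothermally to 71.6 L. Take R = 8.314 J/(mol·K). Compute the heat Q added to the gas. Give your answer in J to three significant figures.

Q ≈ 3920 J

Isothermal ⇒ ΔU = 0, so Q = W = nRT ln(V₂/V₁).
Q = (2.05)(8.314)(297) ln(71.6/33) = 5062 × 0.7746 = 3921 J.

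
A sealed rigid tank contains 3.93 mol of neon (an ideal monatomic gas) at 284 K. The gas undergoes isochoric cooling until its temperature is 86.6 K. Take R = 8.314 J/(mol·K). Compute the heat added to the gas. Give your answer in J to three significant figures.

Q ≈ -9670 J

Constant volume ⇒ W = 0, so Q = ΔU = nCᵥΔT with Cᵥ = 3R/2 = 12.47 J/(mol·K).
ΔU = (3.93)(12.47)(86.6 − 284) = -9675 J.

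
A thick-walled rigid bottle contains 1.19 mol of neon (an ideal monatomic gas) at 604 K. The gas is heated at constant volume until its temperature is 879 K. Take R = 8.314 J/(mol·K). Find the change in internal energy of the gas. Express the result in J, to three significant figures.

ΔU ≈ 4080 J

Constant volume ⇒ W = 0, so Q = ΔU = nCᵥΔT with Cᵥ = 3R/2 = 12.47 J/(mol·K).
ΔU = (1.19)(12.47)(879 − 604) = 4081 J.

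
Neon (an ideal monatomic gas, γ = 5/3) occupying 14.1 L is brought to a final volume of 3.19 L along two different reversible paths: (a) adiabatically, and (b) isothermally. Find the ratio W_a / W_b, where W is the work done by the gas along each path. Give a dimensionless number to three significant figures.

W_a / W_b ≈ 1.71

Path (a) adiabatic: W = P₁V₁(1 − (V₁/V₂)^(γ−1))/(γ−1) → W_a/(P₁V₁) = -2.54.
Path (b) isothermal: W = P₁V₁ ln(V₂/V₁) → W_b/(P₁V₁) = -1.486.
W_a / W_b = -2.54 / -1.486 = 1.709.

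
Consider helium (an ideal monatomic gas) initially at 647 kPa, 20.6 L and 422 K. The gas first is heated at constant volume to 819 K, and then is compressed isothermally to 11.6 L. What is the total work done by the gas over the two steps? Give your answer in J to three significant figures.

W_total ≈ -14900 J

Step 1 (isochoric): W = 0 (constant volume).
After step 1: P = 1256 kPa (V unchanged).
Step 2 (isothermal): W = P₁V₁ ln(V₂/V₁) = (25867) ln(11.6/20.6) = -14855 J.
W_total = 0 − 14855 = -14855 J.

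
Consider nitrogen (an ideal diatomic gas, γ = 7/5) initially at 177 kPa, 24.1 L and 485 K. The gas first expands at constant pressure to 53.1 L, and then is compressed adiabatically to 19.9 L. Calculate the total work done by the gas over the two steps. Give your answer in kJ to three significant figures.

Step 1 (isobaric): W = PΔV = (177 kPa)(53.1 − 24.1 L) = 5133 J.
After step 1: P = 177 kPa, V = 53.1 L, T = 1069 K.
Step 2 (adiabatic): W = (P₁V₁ − P₂V₂)/(γ−1) = (9399 − 13918)/0.4 = -11297 J.
W_total = 5133 − 11297 = -6164 J.

W_total ≈ -6.16 kJ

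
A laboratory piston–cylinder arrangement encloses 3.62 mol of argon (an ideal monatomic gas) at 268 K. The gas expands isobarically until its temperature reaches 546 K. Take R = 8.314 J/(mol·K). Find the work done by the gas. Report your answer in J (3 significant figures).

W ≈ 8370 J

Isobaric: W = P ΔV = nR ΔT.
W = (3.62)(8.314)(546 − 268) = 8367 J.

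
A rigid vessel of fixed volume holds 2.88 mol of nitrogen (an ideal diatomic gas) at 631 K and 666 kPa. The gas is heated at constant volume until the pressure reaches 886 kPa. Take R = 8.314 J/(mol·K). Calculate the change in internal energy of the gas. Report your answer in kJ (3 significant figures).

Constant volume ⇒ W = 0, so Q = ΔU = nCᵥΔT with Cᵥ = 5R/2 = 20.79 J/(mol·K).
At constant V, T₂/T₁ = P₂/P₁ ⇒ ΔT = T₁(P₂/P₁ − 1) = 631·(886/666 − 1) = 208.4 K.
ΔU = (2.88)(20.79)(208.4) = 12477 J.

ΔU ≈ 12.5 kJ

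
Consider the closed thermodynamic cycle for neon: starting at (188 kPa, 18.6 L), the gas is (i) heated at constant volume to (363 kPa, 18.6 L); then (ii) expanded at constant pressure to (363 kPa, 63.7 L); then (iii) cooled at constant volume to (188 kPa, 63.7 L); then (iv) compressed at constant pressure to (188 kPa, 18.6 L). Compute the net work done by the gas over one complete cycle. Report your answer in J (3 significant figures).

Constant-volume legs do no work.
W(ii) = (363)(63.7 − 18.6) = 16371 J; W(iv) = (188)(18.6 − 63.7) = -8479 J.
W_net = 16371 − 8479 = 7892 J (the clockwise enclosed area).

W_net ≈ 7890 J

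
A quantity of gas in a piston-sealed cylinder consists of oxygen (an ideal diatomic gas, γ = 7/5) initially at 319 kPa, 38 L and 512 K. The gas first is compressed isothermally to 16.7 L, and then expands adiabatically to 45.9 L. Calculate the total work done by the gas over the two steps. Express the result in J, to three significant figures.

W_total ≈ 114 J

Step 1 (isothermal): W = P₁V₁ ln(V₂/V₁) = (12122) ln(16.7/38) = -9966 J.
After step 1: P = 725.9 kPa, V = 16.7 L, T = 512 K.
Step 2 (adiabatic): W = (P₁V₁ − P₂V₂)/(γ−1) = (12122 − 8090)/0.4 = 10081 J.
W_total = -9966 + 10081 = 114.2 J.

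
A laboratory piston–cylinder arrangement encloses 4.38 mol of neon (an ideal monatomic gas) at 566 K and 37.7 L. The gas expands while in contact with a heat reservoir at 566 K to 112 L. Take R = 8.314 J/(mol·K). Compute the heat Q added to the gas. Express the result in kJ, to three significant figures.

Isothermal ⇒ ΔU = 0, so Q = W = nRT ln(V₂/V₁).
Q = (4.38)(8.314)(566) ln(112/37.7) = 20611 × 1.089 = 22442 J.

Q ≈ 22.4 kJ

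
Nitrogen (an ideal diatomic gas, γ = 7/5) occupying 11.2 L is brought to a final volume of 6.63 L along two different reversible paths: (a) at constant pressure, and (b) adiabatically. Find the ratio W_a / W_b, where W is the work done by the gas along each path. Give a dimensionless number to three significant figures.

Path (a) isobaric: W = P₁(V₂ − V₁) → W_a/(P₁V₁) = -0.408.
Path (b) adiabatic: W = P₁V₁(1 − (V₁/V₂)^(γ−1))/(γ−1) → W_b/(P₁V₁) = -0.5833.
W_a / W_b = -0.408 / -0.5833 = 0.6995.

W_a / W_b ≈ 0.699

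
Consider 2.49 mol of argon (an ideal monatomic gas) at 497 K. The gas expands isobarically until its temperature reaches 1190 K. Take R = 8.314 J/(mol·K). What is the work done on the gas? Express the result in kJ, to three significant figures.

W ≈ -14.3 kJ

Isobaric: W = P ΔV = nR ΔT.
W = (2.49)(8.314)(1190 − 497) = 14346 J.
Work on gas = −W_by = -14346 J.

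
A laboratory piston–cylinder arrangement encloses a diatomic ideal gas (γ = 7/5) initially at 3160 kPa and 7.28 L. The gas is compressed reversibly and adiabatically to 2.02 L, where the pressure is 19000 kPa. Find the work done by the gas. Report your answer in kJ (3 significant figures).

W ≈ -38.4 kJ

Adiabatic: W = (P₁V₁ − P₂V₂)/(γ − 1) with γ = 7/5.
P₁V₁ = 23005 J, P₂V₂ = 38380 J.
W = (23005 − 38380) / 0.4 = -38438 J.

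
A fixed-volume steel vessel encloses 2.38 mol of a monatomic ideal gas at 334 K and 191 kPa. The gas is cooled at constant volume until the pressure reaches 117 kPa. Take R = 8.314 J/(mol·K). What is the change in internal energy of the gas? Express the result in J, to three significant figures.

ΔU ≈ -3840 J

Constant volume ⇒ W = 0, so Q = ΔU = nCᵥΔT with Cᵥ = 3R/2 = 12.47 J/(mol·K).
At constant V, T₂/T₁ = P₂/P₁ ⇒ ΔT = T₁(P₂/P₁ − 1) = 334·(117/191 − 1) = -129.4 K.
ΔU = (2.38)(12.47)(-129.4) = -3841 J.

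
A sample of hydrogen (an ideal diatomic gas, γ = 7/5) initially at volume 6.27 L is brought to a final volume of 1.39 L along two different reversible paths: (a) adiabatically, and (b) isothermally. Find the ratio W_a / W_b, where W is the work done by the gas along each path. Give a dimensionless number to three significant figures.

W_a / W_b ≈ 1.37

Path (a) adiabatic: W = P₁V₁(1 − (V₁/V₂)^(γ−1))/(γ−1) → W_a/(P₁V₁) = -2.067.
Path (b) isothermal: W = P₁V₁ ln(V₂/V₁) → W_b/(P₁V₁) = -1.506.
W_a / W_b = -2.067 / -1.506 = 1.372.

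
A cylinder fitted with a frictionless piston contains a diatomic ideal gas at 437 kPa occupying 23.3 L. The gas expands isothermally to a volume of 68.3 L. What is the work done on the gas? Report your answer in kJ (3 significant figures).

W ≈ -11.0 kJ

Isothermal: W = nRT ln(V₂/V₁) = P₁V₁ ln(V₂/V₁).
P₁V₁ = (437 kPa)(23.3 L) = 10182 J.
W = 10182 × ln(68.3/23.3) = 10182 × 1.075
W_by_gas = 10950 J; work on gas = −W_by = -10950 J.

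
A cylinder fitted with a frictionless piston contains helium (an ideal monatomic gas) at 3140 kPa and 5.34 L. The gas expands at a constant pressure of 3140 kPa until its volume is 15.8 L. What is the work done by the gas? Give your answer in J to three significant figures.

W ≈ 32800 J

Isobaric: W = P ΔV.
W = (3140 kPa)(15.8 − 5.34 L) = (3140)(10.46) = 32844 J.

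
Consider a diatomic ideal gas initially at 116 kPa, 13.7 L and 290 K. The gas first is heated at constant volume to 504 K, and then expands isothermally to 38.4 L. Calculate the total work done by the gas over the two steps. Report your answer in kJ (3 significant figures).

Step 1 (isochoric): W = 0 (constant volume).
After step 1: P = 201.6 kPa (V unchanged).
Step 2 (isothermal): W = P₁V₁ ln(V₂/V₁) = (2762) ln(38.4/13.7) = 2847 J.
W_total = 0 + 2847 = 2847 J.

W_total ≈ 2.85 kJ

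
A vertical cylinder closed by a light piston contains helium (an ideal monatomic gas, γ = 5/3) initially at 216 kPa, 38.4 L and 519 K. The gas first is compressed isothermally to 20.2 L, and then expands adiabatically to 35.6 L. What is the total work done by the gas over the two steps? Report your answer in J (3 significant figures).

W_total ≈ -1410 J

Step 1 (isothermal): W = P₁V₁ ln(V₂/V₁) = (8294) ln(20.2/38.4) = -5328 J.
After step 1: P = 410.6 kPa, V = 20.2 L, T = 519 K.
Step 2 (adiabatic): W = (P₁V₁ − P₂V₂)/(γ−1) = (8294 − 5685)/0.667 = 3914 J.
W_total = -5328 + 3914 = -1414 J.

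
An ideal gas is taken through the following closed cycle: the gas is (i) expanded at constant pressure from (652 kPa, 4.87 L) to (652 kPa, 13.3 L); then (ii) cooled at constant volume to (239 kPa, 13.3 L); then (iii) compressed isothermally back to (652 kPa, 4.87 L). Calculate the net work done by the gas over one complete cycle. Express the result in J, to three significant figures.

W_net ≈ 2300 J

Leg (i): W = PΔV = (652)(13.3 − 4.87) = 5496 J.
Leg (ii): W = 0.
Leg (iii): W = PᵢVᵢ ln(V_f/Vᵢ) = (3179) ln(4.87/13.3) = -3194 J.
W_net = 5496 − 3194 = 2303 J.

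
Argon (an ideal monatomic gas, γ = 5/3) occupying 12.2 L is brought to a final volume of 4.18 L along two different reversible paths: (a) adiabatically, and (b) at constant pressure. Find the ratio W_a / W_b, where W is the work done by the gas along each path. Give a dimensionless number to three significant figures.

Path (a) adiabatic: W = P₁V₁(1 − (V₁/V₂)^(γ−1))/(γ−1) → W_a/(P₁V₁) = -1.563.
Path (b) isobaric: W = P₁(V₂ − V₁) → W_b/(P₁V₁) = -0.6574.
W_a / W_b = -1.563 / -0.6574 = 2.378.

W_a / W_b ≈ 2.38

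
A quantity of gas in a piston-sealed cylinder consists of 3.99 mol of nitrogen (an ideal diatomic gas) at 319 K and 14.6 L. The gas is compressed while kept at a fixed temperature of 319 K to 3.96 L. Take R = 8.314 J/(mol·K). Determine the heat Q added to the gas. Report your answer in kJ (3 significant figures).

Q ≈ -13.8 kJ

Isothermal ⇒ ΔU = 0, so Q = W = nRT ln(V₂/V₁).
Q = (3.99)(8.314)(319) ln(3.96/14.6) = 10582 × -1.305 = -13807 J.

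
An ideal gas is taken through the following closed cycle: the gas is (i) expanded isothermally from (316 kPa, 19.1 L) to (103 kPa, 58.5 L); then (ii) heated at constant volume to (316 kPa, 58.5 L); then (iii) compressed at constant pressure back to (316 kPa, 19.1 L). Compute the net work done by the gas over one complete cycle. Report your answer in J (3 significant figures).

W_net ≈ -5690 J

Leg (i): W = PᵢVᵢ ln(V_f/Vᵢ) = (6036) ln(58.5/19.1) = 6756 J.
Leg (ii): W = 0.
Leg (iii): W = PΔV = (316)(19.1 − 58.5) = -12450 J.
W_net = 6756 − 12450 = -5695 J.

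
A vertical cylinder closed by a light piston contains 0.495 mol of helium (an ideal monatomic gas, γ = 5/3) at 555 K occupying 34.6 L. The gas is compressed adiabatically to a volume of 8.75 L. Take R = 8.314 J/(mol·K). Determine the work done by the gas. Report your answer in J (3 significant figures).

Adiabatic: TV^(γ−1) = const with γ = 5/3.
T₂ = T₁ (V₁/V₂)^(γ−1) = 555 × (34.6/8.75)^0.667 = 555 × 2.501 = 1388 K.
W_by = nCᵥ(T₁ − T₂) = (0.495)(12.47)(555 − 1388) = -5141 J.

W ≈ -5140 J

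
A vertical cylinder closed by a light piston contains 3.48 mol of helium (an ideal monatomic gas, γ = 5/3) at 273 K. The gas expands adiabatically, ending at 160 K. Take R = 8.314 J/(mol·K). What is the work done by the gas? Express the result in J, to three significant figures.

W ≈ 4900 J

Adiabatic ⇒ Q = 0, so W_by = −ΔU = nCᵥ(T₁ − T₂).
Cᵥ = 3R/2 = 12.47 J/(mol·K).
W = (3.48)(12.47)(273 − 160) = 4904 J.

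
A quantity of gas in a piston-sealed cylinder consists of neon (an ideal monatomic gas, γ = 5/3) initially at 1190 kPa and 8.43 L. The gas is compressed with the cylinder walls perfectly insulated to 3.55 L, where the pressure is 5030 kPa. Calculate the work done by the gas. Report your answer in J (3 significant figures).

Adiabatic: W = (P₁V₁ − P₂V₂)/(γ − 1) with γ = 5/3.
P₁V₁ = 10032 J, P₂V₂ = 17856 J.
W = (10032 − 17856) / 0.6667 = -11737 J.

W ≈ -11700 J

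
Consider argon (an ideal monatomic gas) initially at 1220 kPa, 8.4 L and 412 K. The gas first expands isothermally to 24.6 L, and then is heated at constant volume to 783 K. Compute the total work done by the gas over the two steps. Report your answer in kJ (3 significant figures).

W_total ≈ 11.0 kJ

Step 1 (isothermal): W = P₁V₁ ln(V₂/V₁) = (10248) ln(24.6/8.4) = 11012 J.
Step 2 (isochoric): W = 0 (constant volume).
W_total = 11012 + 0 = 11012 J.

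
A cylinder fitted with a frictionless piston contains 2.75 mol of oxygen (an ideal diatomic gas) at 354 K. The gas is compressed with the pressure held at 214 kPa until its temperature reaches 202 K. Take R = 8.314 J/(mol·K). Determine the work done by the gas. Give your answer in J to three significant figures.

W ≈ -3480 J

Isobaric: W = P ΔV = nR ΔT.
W = (2.75)(8.314)(202 − 354) = -3475 J.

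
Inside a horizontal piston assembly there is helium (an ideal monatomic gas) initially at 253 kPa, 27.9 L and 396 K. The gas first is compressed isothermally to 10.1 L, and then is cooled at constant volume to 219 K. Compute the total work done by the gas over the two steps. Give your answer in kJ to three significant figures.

Step 1 (isothermal): W = P₁V₁ ln(V₂/V₁) = (7059) ln(10.1/27.9) = -7172 J.
Step 2 (isochoric): W = 0 (constant volume).
W_total = -7172 + 0 = -7172 J.

W_total ≈ -7.17 kJ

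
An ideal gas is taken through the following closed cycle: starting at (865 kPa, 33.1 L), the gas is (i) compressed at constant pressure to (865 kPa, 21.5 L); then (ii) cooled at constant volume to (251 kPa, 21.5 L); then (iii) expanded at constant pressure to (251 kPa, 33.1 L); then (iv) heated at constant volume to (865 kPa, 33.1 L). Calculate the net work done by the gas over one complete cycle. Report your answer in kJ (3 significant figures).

Constant-volume legs do no work.
W(i) = (865)(21.5 − 33.1) = -10034 J; W(iii) = (251)(33.1 − 21.5) = 2912 J.
W_net = -10034 + 2912 = -7122 J (the counter-clockwise enclosed area).

W_net ≈ -7.12 kJ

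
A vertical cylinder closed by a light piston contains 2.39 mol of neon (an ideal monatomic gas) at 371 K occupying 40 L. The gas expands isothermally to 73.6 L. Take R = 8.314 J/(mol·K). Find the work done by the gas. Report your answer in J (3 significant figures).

Isothermal: W = nRT ln(V₂/V₁).
W = (2.39)(8.314)(371) × ln(73.6/40)
  = 7372 × 0.6098
W_by_gas = 4495 J.

W ≈ 4500 J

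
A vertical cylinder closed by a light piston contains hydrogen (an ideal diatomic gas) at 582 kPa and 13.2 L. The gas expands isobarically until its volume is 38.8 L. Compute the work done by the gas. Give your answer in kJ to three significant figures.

Isobaric: W = P ΔV.
W = (582 kPa)(38.8 − 13.2 L) = (582)(25.6) = 14899 J.

W ≈ 14.9 kJ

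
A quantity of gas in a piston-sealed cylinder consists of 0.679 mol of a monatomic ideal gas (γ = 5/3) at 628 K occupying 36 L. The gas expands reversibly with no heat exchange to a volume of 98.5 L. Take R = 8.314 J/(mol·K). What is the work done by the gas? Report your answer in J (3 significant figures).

W ≈ 2600 J

Adiabatic: TV^(γ−1) = const with γ = 5/3.
T₂ = T₁ (V₁/V₂)^(γ−1) = 628 × (36/98.5)^0.667 = 628 × 0.5112 = 321 K.
W_by = nCᵥ(T₁ − T₂) = (0.679)(12.47)(628 − 321) = 2599 J.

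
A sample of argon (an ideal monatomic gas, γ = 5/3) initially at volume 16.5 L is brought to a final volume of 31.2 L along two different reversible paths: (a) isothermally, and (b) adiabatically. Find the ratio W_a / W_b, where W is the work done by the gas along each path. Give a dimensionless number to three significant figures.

W_a / W_b ≈ 1.23

Path (a) isothermal: W = P₁V₁ ln(V₂/V₁) → W_a/(P₁V₁) = 0.6371.
Path (b) adiabatic: W = P₁V₁(1 − (V₁/V₂)^(γ−1))/(γ−1) → W_b/(P₁V₁) = 0.5191.
W_a / W_b = 0.6371 / 0.5191 = 1.227.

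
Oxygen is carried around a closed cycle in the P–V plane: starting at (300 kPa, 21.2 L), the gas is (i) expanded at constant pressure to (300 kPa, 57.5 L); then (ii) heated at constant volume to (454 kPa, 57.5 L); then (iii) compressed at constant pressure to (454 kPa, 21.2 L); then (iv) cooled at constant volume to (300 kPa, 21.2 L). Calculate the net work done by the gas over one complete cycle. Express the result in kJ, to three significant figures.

Constant-volume legs do no work.
W(i) = (300)(57.5 − 21.2) = 10890 J; W(iii) = (454)(21.2 − 57.5) = -16480 J.
W_net = 10890 − 16480 = -5590 J (the counter-clockwise enclosed area).

W_net ≈ -5.59 kJ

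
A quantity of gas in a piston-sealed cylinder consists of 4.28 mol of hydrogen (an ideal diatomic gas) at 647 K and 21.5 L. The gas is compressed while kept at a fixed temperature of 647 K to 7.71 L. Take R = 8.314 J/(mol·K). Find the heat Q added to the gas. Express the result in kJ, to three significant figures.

Q ≈ -23.6 kJ

Isothermal ⇒ ΔU = 0, so Q = W = nRT ln(V₂/V₁).
Q = (4.28)(8.314)(647) ln(7.71/21.5) = 23023 × -1.026 = -23611 J.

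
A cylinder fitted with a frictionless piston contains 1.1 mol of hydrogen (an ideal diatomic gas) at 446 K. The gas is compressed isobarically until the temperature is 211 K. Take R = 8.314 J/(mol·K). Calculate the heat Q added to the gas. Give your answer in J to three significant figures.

Q ≈ -7520 J

Isobaric: W = nRΔT = (1.1)(8.314)(-235) = -2149 J.
ΔU = nCᵥΔT with Cᵥ = 5R/2: ΔU = (1.1)(20.79)(-235) = -5373 J.
Q = ΔU + W = -5373 − 2149 = -7522 J.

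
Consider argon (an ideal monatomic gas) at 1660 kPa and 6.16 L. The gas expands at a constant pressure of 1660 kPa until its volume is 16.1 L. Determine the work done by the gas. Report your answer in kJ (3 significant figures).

Isobaric: W = P ΔV.
W = (1660 kPa)(16.1 − 6.16 L) = (1660)(9.94) = 16500 J.

W ≈ 16.5 kJ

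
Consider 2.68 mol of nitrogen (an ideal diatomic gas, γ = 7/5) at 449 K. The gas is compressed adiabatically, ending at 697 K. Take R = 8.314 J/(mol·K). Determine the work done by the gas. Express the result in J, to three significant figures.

Adiabatic ⇒ Q = 0, so W_by = −ΔU = nCᵥ(T₁ − T₂).
Cᵥ = 5R/2 = 20.79 J/(mol·K).
W = (2.68)(20.79)(449 − 697) = -13815 J.

W ≈ -13800 J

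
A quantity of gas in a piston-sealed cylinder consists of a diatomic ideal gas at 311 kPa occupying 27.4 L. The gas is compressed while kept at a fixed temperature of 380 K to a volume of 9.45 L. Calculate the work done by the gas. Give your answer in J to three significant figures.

W ≈ -9070 J

Isothermal: W = nRT ln(V₂/V₁) = P₁V₁ ln(V₂/V₁).
P₁V₁ = (311 kPa)(27.4 L) = 8521 J.
W = 8521 × ln(9.45/27.4) = 8521 × -1.065
W_by_gas = -9071 J.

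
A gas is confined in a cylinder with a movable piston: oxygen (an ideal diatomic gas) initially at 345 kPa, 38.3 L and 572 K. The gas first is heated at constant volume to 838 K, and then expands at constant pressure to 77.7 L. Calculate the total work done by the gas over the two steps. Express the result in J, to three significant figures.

W_total ≈ 19900 J

Step 1 (isochoric): W = 0 (constant volume).
After step 1: P = 505.4 kPa (V unchanged).
Step 2 (isobaric): W = PΔV = (505.4 kPa)(77.7 − 38.3 L) = 19914 J.
W_total = 0 + 19914 = 19914 J.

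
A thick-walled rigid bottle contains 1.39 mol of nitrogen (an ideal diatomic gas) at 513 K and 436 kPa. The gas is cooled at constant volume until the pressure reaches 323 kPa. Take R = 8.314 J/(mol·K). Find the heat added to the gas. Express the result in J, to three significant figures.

Constant volume ⇒ W = 0, so Q = ΔU = nCᵥΔT with Cᵥ = 5R/2 = 20.79 J/(mol·K).
At constant V, T₂/T₁ = P₂/P₁ ⇒ ΔT = T₁(P₂/P₁ − 1) = 513·(323/436 − 1) = -133 K.
ΔU = (1.39)(20.79)(-133) = -3841 J.

Q ≈ -3840 J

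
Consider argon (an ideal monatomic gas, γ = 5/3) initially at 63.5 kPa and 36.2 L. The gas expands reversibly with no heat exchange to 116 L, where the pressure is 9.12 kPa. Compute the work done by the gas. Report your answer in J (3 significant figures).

W ≈ 1860 J

Adiabatic: W = (P₁V₁ − P₂V₂)/(γ − 1) with γ = 5/3.
P₁V₁ = 2299 J, P₂V₂ = 1058 J.
W = (2299 − 1058) / 0.6667 = 1861 J.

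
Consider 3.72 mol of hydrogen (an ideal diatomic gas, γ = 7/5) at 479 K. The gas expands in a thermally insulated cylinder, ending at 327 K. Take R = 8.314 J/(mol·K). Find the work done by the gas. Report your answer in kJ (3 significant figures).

Adiabatic ⇒ Q = 0, so W_by = −ΔU = nCᵥ(T₁ − T₂).
Cᵥ = 5R/2 = 20.79 J/(mol·K).
W = (3.72)(20.79)(479 − 327) = 11753 J.

W ≈ 11.8 kJ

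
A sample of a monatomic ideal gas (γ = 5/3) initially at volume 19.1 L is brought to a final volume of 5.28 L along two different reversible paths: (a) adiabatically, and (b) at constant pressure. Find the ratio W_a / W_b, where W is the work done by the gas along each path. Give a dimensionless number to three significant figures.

W_a / W_b ≈ 2.81

Path (a) adiabatic: W = P₁V₁(1 − (V₁/V₂)^(γ−1))/(γ−1) → W_a/(P₁V₁) = -2.035.
Path (b) isobaric: W = P₁(V₂ − V₁) → W_b/(P₁V₁) = -0.7236.
W_a / W_b = -2.035 / -0.7236 = 2.812.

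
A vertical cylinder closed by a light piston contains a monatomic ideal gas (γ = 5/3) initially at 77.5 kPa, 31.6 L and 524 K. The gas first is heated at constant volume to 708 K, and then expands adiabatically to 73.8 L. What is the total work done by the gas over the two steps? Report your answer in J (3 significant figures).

Step 1 (isochoric): W = 0 (constant volume).
After step 1: P = 104.7 kPa (V unchanged).
Step 2 (adiabatic): W = (P₁V₁ − P₂V₂)/(γ−1) = (3309 − 1880)/0.667 = 2144 J.
W_total = 0 + 2144 = 2144 J.

W_total ≈ 2140 J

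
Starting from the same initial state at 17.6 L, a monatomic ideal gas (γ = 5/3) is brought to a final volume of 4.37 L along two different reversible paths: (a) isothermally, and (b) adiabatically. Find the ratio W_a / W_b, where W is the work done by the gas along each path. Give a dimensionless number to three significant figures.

W_a / W_b ≈ 0.606

Path (a) isothermal: W = P₁V₁ ln(V₂/V₁) → W_a/(P₁V₁) = -1.393.
Path (b) adiabatic: W = P₁V₁(1 − (V₁/V₂)^(γ−1))/(γ−1) → W_b/(P₁V₁) = -2.297.
W_a / W_b = -1.393 / -2.297 = 0.6065.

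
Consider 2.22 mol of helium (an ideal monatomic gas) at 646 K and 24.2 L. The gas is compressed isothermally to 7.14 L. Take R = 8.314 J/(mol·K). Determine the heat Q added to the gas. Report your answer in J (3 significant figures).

Q ≈ -14600 J

Isothermal ⇒ ΔU = 0, so Q = W = nRT ln(V₂/V₁).
Q = (2.22)(8.314)(646) ln(7.14/24.2) = 11923 × -1.221 = -14554 J.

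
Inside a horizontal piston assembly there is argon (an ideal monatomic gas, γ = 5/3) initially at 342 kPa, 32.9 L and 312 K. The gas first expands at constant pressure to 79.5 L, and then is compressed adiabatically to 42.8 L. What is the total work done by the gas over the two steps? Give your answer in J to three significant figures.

W_total ≈ -4910 J

Step 1 (isobaric): W = PΔV = (342 kPa)(79.5 − 32.9 L) = 15937 J.
After step 1: P = 342 kPa, V = 79.5 L, T = 753.9 K.
Step 2 (adiabatic): W = (P₁V₁ − P₂V₂)/(γ−1) = (27189 − 41084)/0.667 = -20843 J.
W_total = 15937 − 20843 = -4906 J.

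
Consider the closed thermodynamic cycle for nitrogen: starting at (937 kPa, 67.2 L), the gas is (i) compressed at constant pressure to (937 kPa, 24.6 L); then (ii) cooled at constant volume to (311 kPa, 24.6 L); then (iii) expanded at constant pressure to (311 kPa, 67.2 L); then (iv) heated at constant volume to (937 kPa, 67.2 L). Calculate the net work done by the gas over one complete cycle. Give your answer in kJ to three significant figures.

W_net ≈ -26.7 kJ

Constant-volume legs do no work.
W(i) = (937)(24.6 − 67.2) = -39916 J; W(iii) = (311)(67.2 − 24.6) = 13249 J.
W_net = -39916 + 13249 = -26668 J (the counter-clockwise enclosed area).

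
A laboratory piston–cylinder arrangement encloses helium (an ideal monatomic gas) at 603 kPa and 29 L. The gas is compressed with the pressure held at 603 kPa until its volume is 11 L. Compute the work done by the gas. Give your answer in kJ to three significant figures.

W ≈ -10.9 kJ

Isobaric: W = P ΔV.
W = (603 kPa)(11 − 29 L) = (603)(-18) = -10854 J.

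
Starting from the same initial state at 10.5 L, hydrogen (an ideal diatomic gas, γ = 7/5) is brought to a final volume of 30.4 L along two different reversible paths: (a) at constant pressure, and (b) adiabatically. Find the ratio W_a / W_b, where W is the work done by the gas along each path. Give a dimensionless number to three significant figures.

Path (a) isobaric: W = P₁(V₂ − V₁) → W_a/(P₁V₁) = 1.895.
Path (b) adiabatic: W = P₁V₁(1 − (V₁/V₂)^(γ−1))/(γ−1) → W_b/(P₁V₁) = 0.8659.
W_a / W_b = 1.895 / 0.8659 = 2.189.

W_a / W_b ≈ 2.19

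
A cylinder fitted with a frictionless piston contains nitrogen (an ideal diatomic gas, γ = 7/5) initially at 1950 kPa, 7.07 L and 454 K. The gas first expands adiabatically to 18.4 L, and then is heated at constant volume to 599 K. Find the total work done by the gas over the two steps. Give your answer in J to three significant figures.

W_total ≈ 11000 J

Step 1 (adiabatic): W = (P₁V₁ − P₂V₂)/(γ−1) = (13786 − 9404)/0.4 = 10957 J.
Step 2 (isochoric): W = 0 (constant volume).
W_total = 10957 + 0 = 10957 J.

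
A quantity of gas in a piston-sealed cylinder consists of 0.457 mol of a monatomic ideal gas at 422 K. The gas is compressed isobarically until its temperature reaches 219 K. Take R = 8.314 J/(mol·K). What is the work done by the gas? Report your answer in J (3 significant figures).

Isobaric: W = P ΔV = nR ΔT.
W = (0.457)(8.314)(219 − 422) = -771.3 J.

W ≈ -771 J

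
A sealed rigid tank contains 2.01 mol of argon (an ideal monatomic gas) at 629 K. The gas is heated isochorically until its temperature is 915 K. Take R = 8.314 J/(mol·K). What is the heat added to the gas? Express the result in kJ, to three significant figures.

Constant volume ⇒ W = 0, so Q = ΔU = nCᵥΔT with Cᵥ = 3R/2 = 12.47 J/(mol·K).
ΔU = (2.01)(12.47)(915 − 629) = 7169 J.

Q ≈ 7.17 kJ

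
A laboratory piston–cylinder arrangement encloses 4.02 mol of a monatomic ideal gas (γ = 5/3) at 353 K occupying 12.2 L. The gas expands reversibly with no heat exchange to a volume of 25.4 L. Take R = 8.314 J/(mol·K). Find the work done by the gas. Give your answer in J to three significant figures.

Adiabatic: TV^(γ−1) = const with γ = 5/3.
T₂ = T₁ (V₁/V₂)^(γ−1) = 353 × (12.2/25.4)^0.667 = 353 × 0.6133 = 216.5 K.
W_by = nCᵥ(T₁ − T₂) = (4.02)(12.47)(353 − 216.5) = 6843 J.

W ≈ 6840 J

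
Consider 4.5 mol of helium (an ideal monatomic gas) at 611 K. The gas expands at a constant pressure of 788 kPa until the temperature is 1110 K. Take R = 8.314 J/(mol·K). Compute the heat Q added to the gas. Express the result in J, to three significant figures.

Isobaric: W = nRΔT = (4.5)(8.314)(499) = 18669 J.
ΔU = nCᵥΔT with Cᵥ = 3R/2: ΔU = (4.5)(12.47)(499) = 28004 J.
Q = ΔU + W = 28004 + 18669 = 46673 J.

Q ≈ 46700 J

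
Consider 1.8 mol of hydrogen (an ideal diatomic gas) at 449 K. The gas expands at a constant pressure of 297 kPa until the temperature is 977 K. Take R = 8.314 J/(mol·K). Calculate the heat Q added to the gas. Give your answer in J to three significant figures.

Isobaric: W = nRΔT = (1.8)(8.314)(528) = 7902 J.
ΔU = nCᵥΔT with Cᵥ = 5R/2: ΔU = (1.8)(20.79)(528) = 19754 J.
Q = ΔU + W = 19754 + 7902 = 27656 J.

Q ≈ 27700 J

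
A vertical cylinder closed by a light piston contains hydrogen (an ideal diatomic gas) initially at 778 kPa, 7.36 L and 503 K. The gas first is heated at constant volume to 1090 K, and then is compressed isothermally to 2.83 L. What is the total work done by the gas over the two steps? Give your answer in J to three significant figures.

Step 1 (isochoric): W = 0 (constant volume).
After step 1: P = 1686 kPa (V unchanged).
Step 2 (isothermal): W = P₁V₁ ln(V₂/V₁) = (12408) ln(2.83/7.36) = -11860 J.
W_total = 0 − 11860 = -11860 J.

W_total ≈ -11900 J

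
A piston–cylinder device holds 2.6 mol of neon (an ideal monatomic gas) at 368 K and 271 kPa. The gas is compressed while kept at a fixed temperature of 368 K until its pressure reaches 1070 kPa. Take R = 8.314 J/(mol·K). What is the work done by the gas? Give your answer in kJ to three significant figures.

W ≈ -10.9 kJ

Isothermal process: W = nRT ln(V₂/V₁) = nRT ln(P₁/P₂).
W = (2.6)(8.314)(368) × ln(271/1070)
  = 7955 × ln(0.2533) = 7955 × -1.373
W_by_gas = -10924 J.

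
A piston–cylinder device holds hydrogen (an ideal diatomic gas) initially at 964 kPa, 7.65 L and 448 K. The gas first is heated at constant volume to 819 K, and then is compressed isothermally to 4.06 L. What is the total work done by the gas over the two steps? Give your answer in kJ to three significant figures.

W_total ≈ -8.54 kJ

Step 1 (isochoric): W = 0 (constant volume).
After step 1: P = 1762 kPa (V unchanged).
Step 2 (isothermal): W = P₁V₁ ln(V₂/V₁) = (13482) ln(4.06/7.65) = -8541 J.
W_total = 0 − 8541 = -8541 J.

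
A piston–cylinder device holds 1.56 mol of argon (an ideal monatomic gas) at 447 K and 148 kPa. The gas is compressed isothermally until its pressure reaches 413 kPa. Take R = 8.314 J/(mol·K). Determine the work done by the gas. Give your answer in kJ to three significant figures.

Isothermal process: W = nRT ln(V₂/V₁) = nRT ln(P₁/P₂).
W = (1.56)(8.314)(447) × ln(148/413)
  = 5798 × ln(0.3584) = 5798 × -1.026
W_by_gas = -5950 J.

W ≈ -5.95 kJ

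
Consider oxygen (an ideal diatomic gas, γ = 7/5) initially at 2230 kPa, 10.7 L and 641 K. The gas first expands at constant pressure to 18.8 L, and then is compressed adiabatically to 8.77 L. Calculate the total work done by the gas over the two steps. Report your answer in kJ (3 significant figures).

W_total ≈ -19.3 kJ

Step 1 (isobaric): W = PΔV = (2230 kPa)(18.8 − 10.7 L) = 18063 J.
After step 1: P = 2230 kPa, V = 18.8 L, T = 1126 K.
Step 2 (adiabatic): W = (P₁V₁ − P₂V₂)/(γ−1) = (41924 − 56876)/0.4 = -37379 J.
W_total = 18063 − 37379 = -19316 J.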